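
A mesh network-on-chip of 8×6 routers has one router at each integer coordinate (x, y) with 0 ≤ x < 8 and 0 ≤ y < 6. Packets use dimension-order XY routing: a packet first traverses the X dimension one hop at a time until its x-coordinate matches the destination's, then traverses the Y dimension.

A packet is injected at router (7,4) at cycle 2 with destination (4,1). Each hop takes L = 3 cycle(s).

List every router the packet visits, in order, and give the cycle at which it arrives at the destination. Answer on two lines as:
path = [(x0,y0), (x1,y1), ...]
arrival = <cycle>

[0] x=7 y=4 t=2
[1] x=6 y=4 t=5 →W
[2] x=5 y=4 t=8 →W
[3] x=4 y=4 t=11 →W
[4] x=4 y=3 t=14 →S
[5] x=4 y=2 t=17 →S
[6] x=4 y=1 t=20 →S

path = [(7,4), (6,4), (5,4), (4,4), (4,3), (4,2), (4,1)]
arrival = 20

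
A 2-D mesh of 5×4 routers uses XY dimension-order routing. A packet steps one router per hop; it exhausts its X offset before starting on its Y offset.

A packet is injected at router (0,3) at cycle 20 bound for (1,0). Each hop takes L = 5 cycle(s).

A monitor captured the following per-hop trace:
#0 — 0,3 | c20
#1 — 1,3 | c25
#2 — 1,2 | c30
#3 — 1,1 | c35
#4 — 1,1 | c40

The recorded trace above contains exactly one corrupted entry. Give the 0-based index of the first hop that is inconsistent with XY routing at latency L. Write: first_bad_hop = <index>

first_bad_hop = 4

  1: Δx=+1 Δy=+0 Δt=5 [ok]
  2: Δx=+0 Δy=-1 Δt=5 [ok]
  3: Δx=+0 Δy=-1 Δt=5 [ok]
  4: Δx=+0 Δy=+0 Δt=5 [BAD: non-unit step]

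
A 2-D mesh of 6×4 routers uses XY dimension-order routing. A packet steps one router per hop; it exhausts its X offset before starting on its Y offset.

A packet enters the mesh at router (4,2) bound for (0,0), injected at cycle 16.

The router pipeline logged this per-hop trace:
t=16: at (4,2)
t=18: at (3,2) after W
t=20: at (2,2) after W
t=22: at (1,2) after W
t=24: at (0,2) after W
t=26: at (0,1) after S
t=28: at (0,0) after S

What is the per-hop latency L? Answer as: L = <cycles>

From hop 0 (16) to hop 1 (18): +2 cycles.
Per-hop latency L = Δcyc = 2.

L = 2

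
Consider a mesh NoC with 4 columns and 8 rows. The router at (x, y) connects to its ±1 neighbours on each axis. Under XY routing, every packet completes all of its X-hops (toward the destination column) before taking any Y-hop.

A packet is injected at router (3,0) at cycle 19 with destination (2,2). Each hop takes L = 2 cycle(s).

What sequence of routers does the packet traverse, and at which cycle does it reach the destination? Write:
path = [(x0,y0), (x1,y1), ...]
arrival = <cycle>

[0] x=3 y=0 t=19
[1] x=2 y=0 t=21 →W
[2] x=2 y=1 t=23 →N
[3] x=2 y=2 t=25 →N

path = [(3,0), (2,0), (2,1), (2,2)]
arrival = 25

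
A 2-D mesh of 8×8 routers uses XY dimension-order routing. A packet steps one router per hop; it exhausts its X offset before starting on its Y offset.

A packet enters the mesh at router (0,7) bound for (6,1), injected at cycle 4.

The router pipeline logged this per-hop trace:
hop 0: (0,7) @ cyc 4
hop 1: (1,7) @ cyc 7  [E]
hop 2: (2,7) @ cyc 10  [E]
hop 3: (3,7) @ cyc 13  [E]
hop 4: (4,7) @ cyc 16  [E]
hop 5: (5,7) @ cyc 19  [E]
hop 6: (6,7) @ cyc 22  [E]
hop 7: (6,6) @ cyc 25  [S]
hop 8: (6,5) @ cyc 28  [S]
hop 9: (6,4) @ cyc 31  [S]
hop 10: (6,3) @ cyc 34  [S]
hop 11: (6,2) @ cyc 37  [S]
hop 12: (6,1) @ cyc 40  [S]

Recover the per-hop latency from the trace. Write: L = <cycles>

L = 3

Δcyc across hop 0→1: 7 − 4 = 3.
Per-hop latency L = Δcyc = 3.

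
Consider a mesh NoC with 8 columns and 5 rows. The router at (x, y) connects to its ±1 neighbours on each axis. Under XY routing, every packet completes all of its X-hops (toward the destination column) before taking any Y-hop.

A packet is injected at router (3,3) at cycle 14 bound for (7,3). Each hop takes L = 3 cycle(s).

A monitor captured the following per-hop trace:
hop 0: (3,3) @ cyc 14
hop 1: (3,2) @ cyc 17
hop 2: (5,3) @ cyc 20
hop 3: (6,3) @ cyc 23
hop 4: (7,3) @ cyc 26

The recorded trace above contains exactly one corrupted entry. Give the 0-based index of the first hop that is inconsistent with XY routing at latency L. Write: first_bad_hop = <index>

first_bad_hop = 1

[1] (+0,-1) / 3c ⇒ BAD: Y-move but x=3≠7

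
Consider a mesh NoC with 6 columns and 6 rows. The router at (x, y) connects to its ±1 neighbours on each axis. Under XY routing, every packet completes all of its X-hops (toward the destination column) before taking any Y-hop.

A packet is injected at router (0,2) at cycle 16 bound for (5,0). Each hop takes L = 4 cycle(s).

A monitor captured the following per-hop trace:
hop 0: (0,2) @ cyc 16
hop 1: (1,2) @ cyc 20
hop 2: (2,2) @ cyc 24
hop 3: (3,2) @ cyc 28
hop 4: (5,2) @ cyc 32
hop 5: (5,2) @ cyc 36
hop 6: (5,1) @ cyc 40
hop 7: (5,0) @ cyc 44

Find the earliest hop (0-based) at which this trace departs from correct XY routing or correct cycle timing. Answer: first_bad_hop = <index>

first_bad_hop = 4

[1] (+1,+0) / 4c ⇒ ok
[2] (+1,+0) / 4c ⇒ ok
[3] (+1,+0) / 4c ⇒ ok
[4] (+2,+0) / 4c ⇒ BAD: non-unit step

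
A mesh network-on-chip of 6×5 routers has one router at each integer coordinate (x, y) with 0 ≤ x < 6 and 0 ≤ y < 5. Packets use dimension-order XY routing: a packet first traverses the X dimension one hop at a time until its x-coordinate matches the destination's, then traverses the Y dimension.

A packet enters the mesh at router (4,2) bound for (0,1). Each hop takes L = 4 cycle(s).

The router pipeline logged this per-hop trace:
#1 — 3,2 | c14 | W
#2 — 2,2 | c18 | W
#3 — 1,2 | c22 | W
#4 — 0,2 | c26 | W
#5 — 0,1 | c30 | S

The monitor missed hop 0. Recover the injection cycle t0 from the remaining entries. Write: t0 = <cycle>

t0 = 10

At hop 1 the cycle is 14; in general cyc_k = t0 + kL.
t0 = cyc[1] − L = 14 − 4 = 10.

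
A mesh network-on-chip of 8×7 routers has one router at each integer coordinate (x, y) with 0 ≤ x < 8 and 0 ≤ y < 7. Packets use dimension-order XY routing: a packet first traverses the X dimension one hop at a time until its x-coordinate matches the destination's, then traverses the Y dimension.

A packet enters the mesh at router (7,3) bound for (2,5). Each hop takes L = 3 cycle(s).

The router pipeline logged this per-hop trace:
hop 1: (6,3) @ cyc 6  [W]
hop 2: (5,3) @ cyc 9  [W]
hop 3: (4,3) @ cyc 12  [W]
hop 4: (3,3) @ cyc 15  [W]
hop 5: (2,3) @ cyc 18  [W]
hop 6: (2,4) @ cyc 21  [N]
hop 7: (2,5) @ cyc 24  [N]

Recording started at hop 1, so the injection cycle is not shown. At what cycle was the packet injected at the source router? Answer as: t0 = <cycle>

At hop 1 the cycle is 6; in general cyc_k = t0 + kL.
Subtract one hop: t0 = 6 − 3 = 3.

t0 = 3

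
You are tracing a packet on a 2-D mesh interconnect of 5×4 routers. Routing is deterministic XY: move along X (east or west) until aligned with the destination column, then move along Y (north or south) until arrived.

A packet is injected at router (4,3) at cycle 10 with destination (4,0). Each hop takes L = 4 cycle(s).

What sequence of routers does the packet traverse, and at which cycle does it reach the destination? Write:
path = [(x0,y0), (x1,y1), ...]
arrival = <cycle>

path = [(4,3), (4,2), (4,1), (4,0)]
arrival = 22

hop 0: (4,3) @ cyc 10
hop 1: (4,2) @ cyc 14  [S]
hop 2: (4,1) @ cyc 18  [S]
hop 3: (4,0) @ cyc 22  [S]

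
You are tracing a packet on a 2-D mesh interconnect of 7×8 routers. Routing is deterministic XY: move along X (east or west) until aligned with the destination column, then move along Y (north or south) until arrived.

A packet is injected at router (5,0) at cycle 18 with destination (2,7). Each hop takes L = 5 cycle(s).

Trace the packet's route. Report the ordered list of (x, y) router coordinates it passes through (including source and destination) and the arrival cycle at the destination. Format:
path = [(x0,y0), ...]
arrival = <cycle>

path = [(5,0), (4,0), (3,0), (2,0), (2,1), (2,2), (2,3), (2,4), (2,5), (2,6), (2,7)]
arrival = 68

src (5,0)  cyc=18
W→(4,0)  cyc=23
W→(3,0)  cyc=28
W→(2,0)  cyc=33
N→(2,1)  cyc=38
N→(2,2)  cyc=43
N→(2,3)  cyc=48
N→(2,4)  cyc=53
N→(2,5)  cyc=58
N→(2,6)  cyc=63
N→(2,7)  cyc=68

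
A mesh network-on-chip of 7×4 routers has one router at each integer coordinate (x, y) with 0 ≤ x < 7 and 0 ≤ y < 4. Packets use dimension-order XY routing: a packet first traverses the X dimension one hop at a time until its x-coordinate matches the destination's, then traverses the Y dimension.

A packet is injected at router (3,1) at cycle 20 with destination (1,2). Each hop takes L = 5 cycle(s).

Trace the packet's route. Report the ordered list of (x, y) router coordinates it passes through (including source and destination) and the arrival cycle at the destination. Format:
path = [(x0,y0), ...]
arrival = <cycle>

  0. router=(3,1) cycle=20 (inject)
  1. router=(2,1) cycle=25 dir=W
  2. router=(1,1) cycle=30 dir=W
  3. router=(1,2) cycle=35 dir=N

path = [(3,1), (2,1), (1,1), (1,2)]
arrival = 35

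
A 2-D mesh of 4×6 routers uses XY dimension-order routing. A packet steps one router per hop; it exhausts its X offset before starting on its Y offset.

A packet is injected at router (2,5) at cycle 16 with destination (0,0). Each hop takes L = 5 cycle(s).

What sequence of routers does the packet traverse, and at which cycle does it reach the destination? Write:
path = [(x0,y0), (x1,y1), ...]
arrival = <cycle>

path = [(2,5), (1,5), (0,5), (0,4), (0,3), (0,2), (0,1), (0,0)]
arrival = 51

  0. router=(2,5) cycle=16 (inject)
  1. router=(1,5) cycle=21 dir=W
  2. router=(0,5) cycle=26 dir=W
  3. router=(0,4) cycle=31 dir=S
  4. router=(0,3) cycle=36 dir=S
  5. router=(0,2) cycle=41 dir=S
  6. router=(0,1) cycle=46 dir=S
  7. router=(0,0) cycle=51 dir=S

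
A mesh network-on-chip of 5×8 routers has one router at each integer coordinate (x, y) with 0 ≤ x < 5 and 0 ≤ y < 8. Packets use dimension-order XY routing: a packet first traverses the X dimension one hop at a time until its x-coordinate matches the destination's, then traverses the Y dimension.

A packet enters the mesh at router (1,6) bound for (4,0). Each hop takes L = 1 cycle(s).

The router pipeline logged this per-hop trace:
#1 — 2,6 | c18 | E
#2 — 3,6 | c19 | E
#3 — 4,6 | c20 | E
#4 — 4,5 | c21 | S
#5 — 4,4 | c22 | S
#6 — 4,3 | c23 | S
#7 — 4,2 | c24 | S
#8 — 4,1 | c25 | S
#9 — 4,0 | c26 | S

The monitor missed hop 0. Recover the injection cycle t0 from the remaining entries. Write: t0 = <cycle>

t0 = 17

Hop 1 reached at cycle 18; hop k is at t0 + k·L.
So t0 = 18 − 1·1 = 17.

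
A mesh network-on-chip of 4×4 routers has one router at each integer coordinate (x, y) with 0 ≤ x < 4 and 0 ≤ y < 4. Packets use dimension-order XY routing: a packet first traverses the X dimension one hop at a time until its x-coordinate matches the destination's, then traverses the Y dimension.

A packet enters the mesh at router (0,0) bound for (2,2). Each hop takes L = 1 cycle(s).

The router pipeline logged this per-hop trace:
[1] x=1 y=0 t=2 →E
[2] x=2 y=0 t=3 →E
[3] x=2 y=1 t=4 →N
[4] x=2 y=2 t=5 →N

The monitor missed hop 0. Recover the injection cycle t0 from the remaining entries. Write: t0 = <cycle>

t0 = 1

cyc[1] = 2 and cyc[k] = t0 + k·L for every k.
t0 = cyc[1] − L = 2 − 1 = 1.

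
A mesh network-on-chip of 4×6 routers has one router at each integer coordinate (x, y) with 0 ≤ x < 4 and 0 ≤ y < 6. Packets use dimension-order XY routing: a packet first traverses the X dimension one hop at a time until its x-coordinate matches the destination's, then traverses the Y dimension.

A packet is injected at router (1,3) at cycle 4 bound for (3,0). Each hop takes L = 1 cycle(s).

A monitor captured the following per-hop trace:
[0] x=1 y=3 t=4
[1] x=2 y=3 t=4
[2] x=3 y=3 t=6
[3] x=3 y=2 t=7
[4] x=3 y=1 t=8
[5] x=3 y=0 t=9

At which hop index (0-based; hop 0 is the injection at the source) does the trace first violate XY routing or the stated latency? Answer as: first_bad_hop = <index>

[1] (+1,+0) / 0c ⇒ BAD: Δcyc=0≠L

first_bad_hop = 1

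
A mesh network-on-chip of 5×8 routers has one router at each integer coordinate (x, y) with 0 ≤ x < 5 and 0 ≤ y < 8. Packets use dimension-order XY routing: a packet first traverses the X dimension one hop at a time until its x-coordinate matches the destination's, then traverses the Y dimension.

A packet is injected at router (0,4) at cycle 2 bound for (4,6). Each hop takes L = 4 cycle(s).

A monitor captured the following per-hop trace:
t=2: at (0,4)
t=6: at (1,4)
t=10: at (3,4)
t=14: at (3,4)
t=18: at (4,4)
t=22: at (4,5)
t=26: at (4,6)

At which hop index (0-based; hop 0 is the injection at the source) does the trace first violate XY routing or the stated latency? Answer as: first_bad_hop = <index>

  1: Δx=+1 Δy=+0 Δt=4 [ok]
  2: Δx=+2 Δy=+0 Δt=4 [BAD: non-unit step]

first_bad_hop = 2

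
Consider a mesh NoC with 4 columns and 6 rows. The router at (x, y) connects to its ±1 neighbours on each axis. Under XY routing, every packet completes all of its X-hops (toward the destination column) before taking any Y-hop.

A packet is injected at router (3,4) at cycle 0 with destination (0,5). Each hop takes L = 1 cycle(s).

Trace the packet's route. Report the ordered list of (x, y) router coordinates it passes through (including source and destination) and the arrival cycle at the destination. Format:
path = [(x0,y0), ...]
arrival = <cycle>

hop 0: (3,4) @ cyc 0
hop 1: (2,4) @ cyc 1  [W]
hop 2: (1,4) @ cyc 2  [W]
hop 3: (0,4) @ cyc 3  [W]
hop 4: (0,5) @ cyc 4  [N]

path = [(3,4), (2,4), (1,4), (0,4), (0,5)]
arrival = 4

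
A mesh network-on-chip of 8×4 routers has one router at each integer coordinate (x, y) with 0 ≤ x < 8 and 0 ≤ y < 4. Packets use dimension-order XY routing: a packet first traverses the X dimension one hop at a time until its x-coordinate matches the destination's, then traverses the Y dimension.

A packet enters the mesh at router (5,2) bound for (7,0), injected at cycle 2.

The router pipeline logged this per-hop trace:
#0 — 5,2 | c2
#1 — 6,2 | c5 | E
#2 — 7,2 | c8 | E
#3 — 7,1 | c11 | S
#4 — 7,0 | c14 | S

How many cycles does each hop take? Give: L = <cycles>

L = 3

cyc[1] − cyc[0] = 5 − 2 = 3.
That increment is L by definition: L = 3.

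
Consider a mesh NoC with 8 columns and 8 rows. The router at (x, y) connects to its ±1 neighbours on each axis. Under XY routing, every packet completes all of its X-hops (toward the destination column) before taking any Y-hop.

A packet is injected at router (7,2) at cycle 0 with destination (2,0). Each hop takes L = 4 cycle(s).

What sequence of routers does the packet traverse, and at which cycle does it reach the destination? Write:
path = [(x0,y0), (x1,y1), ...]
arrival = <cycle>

[0] x=7 y=2 t=0
[1] x=6 y=2 t=4 →W
[2] x=5 y=2 t=8 →W
[3] x=4 y=2 t=12 →W
[4] x=3 y=2 t=16 →W
[5] x=2 y=2 t=20 →W
[6] x=2 y=1 t=24 →S
[7] x=2 y=0 t=28 →S

path = [(7,2), (6,2), (5,2), (4,2), (3,2), (2,2), (2,1), (2,0)]
arrival = 28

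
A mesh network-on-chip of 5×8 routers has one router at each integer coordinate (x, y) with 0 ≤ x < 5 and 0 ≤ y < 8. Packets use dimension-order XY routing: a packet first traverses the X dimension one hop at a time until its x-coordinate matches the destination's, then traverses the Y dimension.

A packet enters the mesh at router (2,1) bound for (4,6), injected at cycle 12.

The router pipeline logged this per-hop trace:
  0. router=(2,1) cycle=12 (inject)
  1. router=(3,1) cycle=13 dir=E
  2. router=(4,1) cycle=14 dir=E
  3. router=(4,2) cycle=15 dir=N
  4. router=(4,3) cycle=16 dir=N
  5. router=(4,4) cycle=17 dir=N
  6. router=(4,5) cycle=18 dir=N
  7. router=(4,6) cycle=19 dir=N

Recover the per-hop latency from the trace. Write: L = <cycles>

L = 1

cyc[1] − cyc[0] = 13 − 12 = 1.
Each hop adds L, hence L = 1.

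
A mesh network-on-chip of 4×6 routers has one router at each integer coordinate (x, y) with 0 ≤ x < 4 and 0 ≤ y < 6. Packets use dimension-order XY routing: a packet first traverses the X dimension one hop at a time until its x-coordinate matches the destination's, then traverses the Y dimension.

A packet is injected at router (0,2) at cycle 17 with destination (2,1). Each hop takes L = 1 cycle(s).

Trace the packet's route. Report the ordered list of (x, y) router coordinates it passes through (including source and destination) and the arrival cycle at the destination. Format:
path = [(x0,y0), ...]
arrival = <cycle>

src (0,2)  cyc=17
E→(1,2)  cyc=18
E→(2,2)  cyc=19
S→(2,1)  cyc=20

path = [(0,2), (1,2), (2,2), (2,1)]
arrival = 20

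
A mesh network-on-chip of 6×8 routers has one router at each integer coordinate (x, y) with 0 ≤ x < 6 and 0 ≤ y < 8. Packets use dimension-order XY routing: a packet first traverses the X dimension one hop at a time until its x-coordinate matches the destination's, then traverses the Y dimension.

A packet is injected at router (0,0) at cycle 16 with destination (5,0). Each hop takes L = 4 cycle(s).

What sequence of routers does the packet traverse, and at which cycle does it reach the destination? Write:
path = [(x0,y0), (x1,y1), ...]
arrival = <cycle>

path = [(0,0), (1,0), (2,0), (3,0), (4,0), (5,0)]
arrival = 36

#0 — 0,0 | c16
#1 — 1,0 | c20 | E
#2 — 2,0 | c24 | E
#3 — 3,0 | c28 | E
#4 — 4,0 | c32 | E
#5 — 5,0 | c36 | E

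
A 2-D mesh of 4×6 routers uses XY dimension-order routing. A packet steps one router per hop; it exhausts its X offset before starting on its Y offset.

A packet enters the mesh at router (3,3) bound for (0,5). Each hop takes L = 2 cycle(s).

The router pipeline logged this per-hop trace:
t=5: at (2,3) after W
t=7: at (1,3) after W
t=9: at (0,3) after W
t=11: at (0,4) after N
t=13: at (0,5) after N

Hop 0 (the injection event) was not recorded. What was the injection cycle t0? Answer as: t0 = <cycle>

t0 = 3

Hop 1 reached at cycle 5; hop k is at t0 + k·L.
So t0 = 5 − 1·2 = 3.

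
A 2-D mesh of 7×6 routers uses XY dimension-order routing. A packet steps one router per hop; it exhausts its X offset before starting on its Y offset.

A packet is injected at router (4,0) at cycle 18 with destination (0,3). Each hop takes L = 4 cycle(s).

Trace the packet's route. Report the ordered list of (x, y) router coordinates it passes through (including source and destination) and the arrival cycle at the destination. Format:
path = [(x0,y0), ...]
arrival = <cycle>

path = [(4,0), (3,0), (2,0), (1,0), (0,0), (0,1), (0,2), (0,3)]
arrival = 46

hop 0: (4,0) @ cyc 18
hop 1: (3,0) @ cyc 22  [W]
hop 2: (2,0) @ cyc 26  [W]
hop 3: (1,0) @ cyc 30  [W]
hop 4: (0,0) @ cyc 34  [W]
hop 5: (0,1) @ cyc 38  [N]
hop 6: (0,2) @ cyc 42  [N]
hop 7: (0,3) @ cyc 46  [N]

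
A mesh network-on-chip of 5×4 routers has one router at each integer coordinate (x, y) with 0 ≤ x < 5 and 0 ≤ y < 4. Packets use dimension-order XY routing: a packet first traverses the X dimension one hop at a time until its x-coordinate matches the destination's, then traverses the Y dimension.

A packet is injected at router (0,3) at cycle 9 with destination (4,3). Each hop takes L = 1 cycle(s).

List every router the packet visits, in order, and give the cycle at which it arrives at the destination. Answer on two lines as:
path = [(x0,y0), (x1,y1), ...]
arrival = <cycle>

path = [(0,3), (1,3), (2,3), (3,3), (4,3)]
arrival = 13

t=9: at (0,3)
t=10: at (1,3) after E
t=11: at (2,3) after E
t=12: at (3,3) after E
t=13: at (4,3) after E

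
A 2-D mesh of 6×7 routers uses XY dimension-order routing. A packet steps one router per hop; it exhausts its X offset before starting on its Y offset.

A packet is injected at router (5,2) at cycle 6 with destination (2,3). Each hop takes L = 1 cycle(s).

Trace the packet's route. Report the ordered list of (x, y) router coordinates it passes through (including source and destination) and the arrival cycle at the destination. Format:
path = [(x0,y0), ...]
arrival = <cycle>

path = [(5,2), (4,2), (3,2), (2,2), (2,3)]
arrival = 10

  0. router=(5,2) cycle=6 (inject)
  1. router=(4,2) cycle=7 dir=W
  2. router=(3,2) cycle=8 dir=W
  3. router=(2,2) cycle=9 dir=W
  4. router=(2,3) cycle=10 dir=N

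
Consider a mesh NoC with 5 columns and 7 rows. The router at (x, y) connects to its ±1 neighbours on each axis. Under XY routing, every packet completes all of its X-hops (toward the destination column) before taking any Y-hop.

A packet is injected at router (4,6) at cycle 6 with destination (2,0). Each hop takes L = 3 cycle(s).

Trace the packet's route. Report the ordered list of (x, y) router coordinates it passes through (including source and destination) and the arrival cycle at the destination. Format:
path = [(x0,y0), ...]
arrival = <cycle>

path = [(4,6), (3,6), (2,6), (2,5), (2,4), (2,3), (2,2), (2,1), (2,0)]
arrival = 30

  0. router=(4,6) cycle=6 (inject)
  1. router=(3,6) cycle=9 dir=W
  2. router=(2,6) cycle=12 dir=W
  3. router=(2,5) cycle=15 dir=S
  4. router=(2,4) cycle=18 dir=S
  5. router=(2,3) cycle=21 dir=S
  6. router=(2,2) cycle=24 dir=S
  7. router=(2,1) cycle=27 dir=S
  8. router=(2,0) cycle=30 dir=S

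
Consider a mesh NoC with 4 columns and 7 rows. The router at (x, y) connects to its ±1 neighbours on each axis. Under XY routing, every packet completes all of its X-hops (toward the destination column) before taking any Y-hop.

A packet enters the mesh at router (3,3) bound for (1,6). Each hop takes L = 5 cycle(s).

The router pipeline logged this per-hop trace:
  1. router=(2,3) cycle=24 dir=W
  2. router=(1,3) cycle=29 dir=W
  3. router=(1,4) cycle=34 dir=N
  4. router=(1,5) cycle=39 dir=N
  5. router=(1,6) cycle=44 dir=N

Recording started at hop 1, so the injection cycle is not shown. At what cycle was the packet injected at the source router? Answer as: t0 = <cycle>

t0 = 19

Hop 1 reached at cycle 24; hop k is at t0 + k·L.
t0 = cyc[1] − L = 24 − 5 = 19.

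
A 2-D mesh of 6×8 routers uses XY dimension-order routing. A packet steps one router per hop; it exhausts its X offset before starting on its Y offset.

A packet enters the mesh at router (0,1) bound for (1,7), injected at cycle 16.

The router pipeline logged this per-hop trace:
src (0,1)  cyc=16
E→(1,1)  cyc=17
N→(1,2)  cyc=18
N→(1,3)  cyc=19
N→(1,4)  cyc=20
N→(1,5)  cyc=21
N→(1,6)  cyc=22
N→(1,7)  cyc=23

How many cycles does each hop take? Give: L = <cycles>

L = 1

Between hops 0 and 1 the cycle counter advances 17 − 16 = 1.
One hop costs L cycles, so L = 1.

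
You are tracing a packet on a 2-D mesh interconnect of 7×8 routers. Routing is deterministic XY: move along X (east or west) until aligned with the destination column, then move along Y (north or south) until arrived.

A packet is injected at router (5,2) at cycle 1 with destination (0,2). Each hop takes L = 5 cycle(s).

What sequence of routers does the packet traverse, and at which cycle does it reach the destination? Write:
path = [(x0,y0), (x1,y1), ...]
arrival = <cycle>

path = [(5,2), (4,2), (3,2), (2,2), (1,2), (0,2)]
arrival = 26

[0] x=5 y=2 t=1
[1] x=4 y=2 t=6 →W
[2] x=3 y=2 t=11 →W
[3] x=2 y=2 t=16 →W
[4] x=1 y=2 t=21 →W
[5] x=0 y=2 t=26 →W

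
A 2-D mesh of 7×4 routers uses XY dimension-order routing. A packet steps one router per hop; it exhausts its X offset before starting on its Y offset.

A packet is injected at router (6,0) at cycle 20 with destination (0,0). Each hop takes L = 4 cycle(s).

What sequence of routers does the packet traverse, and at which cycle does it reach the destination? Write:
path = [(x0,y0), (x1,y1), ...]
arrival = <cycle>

path = [(6,0), (5,0), (4,0), (3,0), (2,0), (1,0), (0,0)]
arrival = 44

t=20: at (6,0)
t=24: at (5,0) after W
t=28: at (4,0) after W
t=32: at (3,0) after W
t=36: at (2,0) after W
t=40: at (1,0) after W
t=44: at (0,0) after W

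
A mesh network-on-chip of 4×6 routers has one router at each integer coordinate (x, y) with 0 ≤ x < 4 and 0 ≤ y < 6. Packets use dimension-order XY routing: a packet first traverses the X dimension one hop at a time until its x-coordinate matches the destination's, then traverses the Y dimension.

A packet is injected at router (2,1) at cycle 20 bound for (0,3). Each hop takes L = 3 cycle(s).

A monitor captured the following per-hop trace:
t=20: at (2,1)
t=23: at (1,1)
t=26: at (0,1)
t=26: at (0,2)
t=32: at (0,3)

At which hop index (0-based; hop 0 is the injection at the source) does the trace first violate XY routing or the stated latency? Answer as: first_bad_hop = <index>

hop 1: step (-1,+0), +3 cyc — ok
hop 2: step (-1,+0), +3 cyc — ok
hop 3: step (+0,+1), +0 cyc — BAD: Δcyc=0≠L

first_bad_hop = 3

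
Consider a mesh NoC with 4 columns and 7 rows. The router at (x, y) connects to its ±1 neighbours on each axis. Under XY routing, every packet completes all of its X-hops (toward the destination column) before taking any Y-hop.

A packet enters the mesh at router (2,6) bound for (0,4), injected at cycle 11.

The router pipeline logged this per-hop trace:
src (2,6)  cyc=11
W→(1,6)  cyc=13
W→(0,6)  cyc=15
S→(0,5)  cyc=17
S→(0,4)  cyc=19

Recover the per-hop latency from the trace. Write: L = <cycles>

From hop 0 (11) to hop 1 (13): +2 cycles.
That increment is L by definition: L = 2.

L = 2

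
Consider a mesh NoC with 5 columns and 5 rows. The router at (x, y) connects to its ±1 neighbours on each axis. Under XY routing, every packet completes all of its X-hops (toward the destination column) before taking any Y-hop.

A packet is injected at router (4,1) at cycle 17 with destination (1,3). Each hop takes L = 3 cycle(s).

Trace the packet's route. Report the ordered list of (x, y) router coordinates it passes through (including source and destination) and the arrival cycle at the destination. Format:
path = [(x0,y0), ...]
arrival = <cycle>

src (4,1)  cyc=17
W→(3,1)  cyc=20
W→(2,1)  cyc=23
W→(1,1)  cyc=26
N→(1,2)  cyc=29
N→(1,3)  cyc=32

path = [(4,1), (3,1), (2,1), (1,1), (1,2), (1,3)]
arrival = 32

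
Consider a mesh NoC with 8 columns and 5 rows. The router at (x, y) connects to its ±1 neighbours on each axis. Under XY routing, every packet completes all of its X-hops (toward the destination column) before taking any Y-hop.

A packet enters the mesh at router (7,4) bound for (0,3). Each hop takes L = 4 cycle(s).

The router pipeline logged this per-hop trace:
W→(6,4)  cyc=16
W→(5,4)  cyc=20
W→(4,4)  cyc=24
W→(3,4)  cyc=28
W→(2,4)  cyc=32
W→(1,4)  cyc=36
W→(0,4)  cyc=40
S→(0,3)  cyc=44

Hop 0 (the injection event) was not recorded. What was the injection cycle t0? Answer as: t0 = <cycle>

t0 = 12

Hop 1 reached at cycle 16; hop k is at t0 + k·L.
t0 = cyc[1] − L = 16 − 4 = 12.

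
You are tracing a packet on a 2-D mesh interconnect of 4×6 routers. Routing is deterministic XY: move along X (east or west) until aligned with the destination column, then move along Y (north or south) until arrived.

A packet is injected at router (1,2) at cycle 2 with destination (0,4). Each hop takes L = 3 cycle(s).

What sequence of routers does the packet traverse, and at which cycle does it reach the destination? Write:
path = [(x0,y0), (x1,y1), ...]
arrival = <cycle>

path = [(1,2), (0,2), (0,3), (0,4)]
arrival = 11

t=2: at (1,2)
t=5: at (0,2) after W
t=8: at (0,3) after N
t=11: at (0,4) after N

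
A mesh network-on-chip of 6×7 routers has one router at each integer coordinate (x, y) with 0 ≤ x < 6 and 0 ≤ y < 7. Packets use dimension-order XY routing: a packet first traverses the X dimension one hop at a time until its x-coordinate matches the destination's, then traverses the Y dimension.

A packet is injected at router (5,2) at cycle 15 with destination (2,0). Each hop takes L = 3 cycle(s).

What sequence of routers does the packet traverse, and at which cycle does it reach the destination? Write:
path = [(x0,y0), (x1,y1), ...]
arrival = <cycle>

hop 0: (5,2) @ cyc 15
hop 1: (4,2) @ cyc 18  [W]
hop 2: (3,2) @ cyc 21  [W]
hop 3: (2,2) @ cyc 24  [W]
hop 4: (2,1) @ cyc 27  [S]
hop 5: (2,0) @ cyc 30  [S]

path = [(5,2), (4,2), (3,2), (2,2), (2,1), (2,0)]
arrival = 30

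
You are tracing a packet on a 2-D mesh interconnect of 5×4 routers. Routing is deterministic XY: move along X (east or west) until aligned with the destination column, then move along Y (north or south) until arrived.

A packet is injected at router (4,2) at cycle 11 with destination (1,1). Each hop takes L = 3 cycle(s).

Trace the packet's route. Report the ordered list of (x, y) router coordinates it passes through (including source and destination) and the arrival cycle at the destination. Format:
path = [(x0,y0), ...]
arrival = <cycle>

hop 0: (4,2) @ cyc 11
hop 1: (3,2) @ cyc 14  [W]
hop 2: (2,2) @ cyc 17  [W]
hop 3: (1,2) @ cyc 20  [W]
hop 4: (1,1) @ cyc 23  [S]

path = [(4,2), (3,2), (2,2), (1,2), (1,1)]
arrival = 23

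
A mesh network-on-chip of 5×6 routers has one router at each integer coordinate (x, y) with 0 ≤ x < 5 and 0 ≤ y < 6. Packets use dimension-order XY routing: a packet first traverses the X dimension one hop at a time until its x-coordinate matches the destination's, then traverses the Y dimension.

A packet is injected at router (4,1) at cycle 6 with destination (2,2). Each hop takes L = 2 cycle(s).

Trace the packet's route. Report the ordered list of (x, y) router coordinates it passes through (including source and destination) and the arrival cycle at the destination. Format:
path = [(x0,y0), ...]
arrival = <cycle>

path = [(4,1), (3,1), (2,1), (2,2)]
arrival = 12

t=6: at (4,1)
t=8: at (3,1) after W
t=10: at (2,1) after W
t=12: at (2,2) after N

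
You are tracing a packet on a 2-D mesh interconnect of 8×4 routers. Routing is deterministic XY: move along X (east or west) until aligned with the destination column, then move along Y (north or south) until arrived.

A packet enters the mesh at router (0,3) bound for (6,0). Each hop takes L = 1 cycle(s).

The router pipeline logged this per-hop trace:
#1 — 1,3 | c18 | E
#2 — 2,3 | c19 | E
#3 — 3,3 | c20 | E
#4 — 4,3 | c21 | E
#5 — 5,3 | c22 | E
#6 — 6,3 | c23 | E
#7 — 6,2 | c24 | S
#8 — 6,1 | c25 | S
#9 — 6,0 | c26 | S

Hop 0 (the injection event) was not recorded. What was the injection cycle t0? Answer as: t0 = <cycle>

cyc[1] = 18 and cyc[k] = t0 + k·L for every k.
So t0 = 18 − 1·1 = 17.

t0 = 17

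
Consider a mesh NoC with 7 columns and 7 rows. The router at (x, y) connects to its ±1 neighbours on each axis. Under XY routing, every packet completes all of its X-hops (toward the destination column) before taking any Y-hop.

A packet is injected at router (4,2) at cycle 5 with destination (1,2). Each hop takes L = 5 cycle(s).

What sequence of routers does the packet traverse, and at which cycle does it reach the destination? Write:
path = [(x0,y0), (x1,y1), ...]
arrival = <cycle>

[0] x=4 y=2 t=5
[1] x=3 y=2 t=10 →W
[2] x=2 y=2 t=15 →W
[3] x=1 y=2 t=20 →W

path = [(4,2), (3,2), (2,2), (1,2)]
arrival = 20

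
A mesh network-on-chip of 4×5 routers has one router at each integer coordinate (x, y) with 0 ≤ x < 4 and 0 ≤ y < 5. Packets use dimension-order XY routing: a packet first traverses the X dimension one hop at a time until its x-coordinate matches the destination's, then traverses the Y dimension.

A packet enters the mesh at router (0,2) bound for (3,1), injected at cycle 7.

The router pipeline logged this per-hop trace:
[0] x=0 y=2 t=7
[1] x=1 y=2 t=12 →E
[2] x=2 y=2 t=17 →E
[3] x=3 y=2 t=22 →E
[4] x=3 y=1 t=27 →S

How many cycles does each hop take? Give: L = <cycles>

L = 5

Between hops 0 and 1 the cycle counter advances 12 − 7 = 5.
Per-hop latency L = Δcyc = 5.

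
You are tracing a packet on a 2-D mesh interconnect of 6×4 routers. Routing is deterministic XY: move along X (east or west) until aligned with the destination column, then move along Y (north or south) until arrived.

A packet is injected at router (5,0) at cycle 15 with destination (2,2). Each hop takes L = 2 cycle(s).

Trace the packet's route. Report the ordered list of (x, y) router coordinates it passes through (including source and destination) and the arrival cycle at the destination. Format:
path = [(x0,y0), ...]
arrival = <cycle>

src (5,0)  cyc=15
W→(4,0)  cyc=17
W→(3,0)  cyc=19
W→(2,0)  cyc=21
N→(2,1)  cyc=23
N→(2,2)  cyc=25

path = [(5,0), (4,0), (3,0), (2,0), (2,1), (2,2)]
arrival = 25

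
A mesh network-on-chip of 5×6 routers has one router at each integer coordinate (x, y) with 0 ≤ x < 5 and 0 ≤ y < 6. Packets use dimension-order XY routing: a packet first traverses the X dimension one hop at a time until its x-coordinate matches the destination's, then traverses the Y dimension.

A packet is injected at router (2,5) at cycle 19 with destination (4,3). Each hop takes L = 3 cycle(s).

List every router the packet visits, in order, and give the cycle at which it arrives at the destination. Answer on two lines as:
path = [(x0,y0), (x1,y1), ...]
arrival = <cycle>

path = [(2,5), (3,5), (4,5), (4,4), (4,3)]
arrival = 31

hop 0: (2,5) @ cyc 19
hop 1: (3,5) @ cyc 22  [E]
hop 2: (4,5) @ cyc 25  [E]
hop 3: (4,4) @ cyc 28  [S]
hop 4: (4,3) @ cyc 31  [S]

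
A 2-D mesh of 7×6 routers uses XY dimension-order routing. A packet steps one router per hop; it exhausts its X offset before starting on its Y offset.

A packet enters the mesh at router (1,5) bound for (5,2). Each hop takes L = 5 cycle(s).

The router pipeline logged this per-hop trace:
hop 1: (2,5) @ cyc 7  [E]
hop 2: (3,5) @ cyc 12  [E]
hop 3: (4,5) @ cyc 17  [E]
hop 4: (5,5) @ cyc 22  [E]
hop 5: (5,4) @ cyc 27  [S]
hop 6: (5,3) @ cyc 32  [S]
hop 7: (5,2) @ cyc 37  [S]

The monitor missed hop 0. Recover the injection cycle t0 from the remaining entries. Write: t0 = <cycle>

The first recorded entry is hop 1 at cycle 7.
Therefore t0 = 7 − L = 2.

t0 = 2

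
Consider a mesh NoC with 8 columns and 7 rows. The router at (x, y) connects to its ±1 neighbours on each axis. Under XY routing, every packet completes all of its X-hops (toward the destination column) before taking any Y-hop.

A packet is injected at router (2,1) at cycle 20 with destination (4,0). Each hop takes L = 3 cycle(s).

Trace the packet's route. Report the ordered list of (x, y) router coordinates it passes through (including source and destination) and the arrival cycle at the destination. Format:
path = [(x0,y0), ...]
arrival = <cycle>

path = [(2,1), (3,1), (4,1), (4,0)]
arrival = 29

#0 — 2,1 | c20
#1 — 3,1 | c23 | E
#2 — 4,1 | c26 | E
#3 — 4,0 | c29 | S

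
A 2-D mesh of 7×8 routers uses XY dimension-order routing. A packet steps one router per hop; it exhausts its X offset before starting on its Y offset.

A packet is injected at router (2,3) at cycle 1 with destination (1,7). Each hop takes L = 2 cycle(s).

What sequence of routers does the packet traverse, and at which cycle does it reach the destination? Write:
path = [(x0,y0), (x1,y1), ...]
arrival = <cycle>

src (2,3)  cyc=1
W→(1,3)  cyc=3
N→(1,4)  cyc=5
N→(1,5)  cyc=7
N→(1,6)  cyc=9
N→(1,7)  cyc=11

path = [(2,3), (1,3), (1,4), (1,5), (1,6), (1,7)]
arrival = 11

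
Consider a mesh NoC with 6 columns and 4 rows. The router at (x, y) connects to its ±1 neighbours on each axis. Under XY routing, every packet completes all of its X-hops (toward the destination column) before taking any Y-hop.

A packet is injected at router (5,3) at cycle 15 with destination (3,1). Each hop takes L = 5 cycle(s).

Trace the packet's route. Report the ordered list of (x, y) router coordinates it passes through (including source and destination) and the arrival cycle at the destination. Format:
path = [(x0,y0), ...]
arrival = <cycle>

path = [(5,3), (4,3), (3,3), (3,2), (3,1)]
arrival = 35

src (5,3)  cyc=15
W→(4,3)  cyc=20
W→(3,3)  cyc=25
S→(3,2)  cyc=30
S→(3,1)  cyc=35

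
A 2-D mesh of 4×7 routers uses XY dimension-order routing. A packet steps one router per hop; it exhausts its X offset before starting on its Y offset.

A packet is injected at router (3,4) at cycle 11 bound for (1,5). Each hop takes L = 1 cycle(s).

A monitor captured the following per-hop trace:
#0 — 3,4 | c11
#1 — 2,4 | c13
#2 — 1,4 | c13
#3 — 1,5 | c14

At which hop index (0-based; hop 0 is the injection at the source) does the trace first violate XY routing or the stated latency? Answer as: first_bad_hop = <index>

[1] (-1,+0) / 2c ⇒ BAD: Δcyc=2≠L

first_bad_hop = 1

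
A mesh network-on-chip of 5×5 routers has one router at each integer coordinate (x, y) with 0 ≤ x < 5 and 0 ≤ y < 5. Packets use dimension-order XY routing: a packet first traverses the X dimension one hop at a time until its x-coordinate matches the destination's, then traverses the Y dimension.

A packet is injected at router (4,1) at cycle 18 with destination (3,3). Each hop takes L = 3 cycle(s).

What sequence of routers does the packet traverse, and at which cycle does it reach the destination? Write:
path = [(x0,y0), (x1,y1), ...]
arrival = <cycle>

path = [(4,1), (3,1), (3,2), (3,3)]
arrival = 27

[0] x=4 y=1 t=18
[1] x=3 y=1 t=21 →W
[2] x=3 y=2 t=24 →N
[3] x=3 y=3 t=27 →N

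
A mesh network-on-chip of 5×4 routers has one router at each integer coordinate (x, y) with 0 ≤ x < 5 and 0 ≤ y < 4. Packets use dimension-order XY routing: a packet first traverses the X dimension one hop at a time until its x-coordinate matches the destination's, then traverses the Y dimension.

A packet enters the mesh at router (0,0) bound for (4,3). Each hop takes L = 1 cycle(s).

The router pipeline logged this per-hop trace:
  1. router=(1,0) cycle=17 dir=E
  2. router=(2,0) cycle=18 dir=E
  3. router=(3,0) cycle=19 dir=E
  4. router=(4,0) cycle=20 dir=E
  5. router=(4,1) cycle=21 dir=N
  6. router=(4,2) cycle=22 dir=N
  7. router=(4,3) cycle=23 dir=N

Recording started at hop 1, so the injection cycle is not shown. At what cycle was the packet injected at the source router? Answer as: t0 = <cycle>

t0 = 16

Hop 1 reached at cycle 17; hop k is at t0 + k·L.
Therefore t0 = 17 − L = 16.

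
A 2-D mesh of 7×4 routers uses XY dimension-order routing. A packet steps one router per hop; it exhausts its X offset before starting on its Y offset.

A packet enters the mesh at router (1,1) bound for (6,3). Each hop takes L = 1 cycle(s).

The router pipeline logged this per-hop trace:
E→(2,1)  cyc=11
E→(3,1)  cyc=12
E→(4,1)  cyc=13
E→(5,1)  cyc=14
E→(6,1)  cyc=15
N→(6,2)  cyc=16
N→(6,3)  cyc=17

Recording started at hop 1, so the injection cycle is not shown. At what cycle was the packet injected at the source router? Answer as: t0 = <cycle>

t0 = 10

The first recorded entry is hop 1 at cycle 11.
t0 = cyc[1] − L = 11 − 1 = 10.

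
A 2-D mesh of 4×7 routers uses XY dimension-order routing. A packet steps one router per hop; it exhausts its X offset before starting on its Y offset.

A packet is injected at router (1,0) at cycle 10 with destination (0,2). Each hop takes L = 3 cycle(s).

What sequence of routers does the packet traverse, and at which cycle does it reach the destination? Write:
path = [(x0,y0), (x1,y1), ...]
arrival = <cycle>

hop 0: (1,0) @ cyc 10
hop 1: (0,0) @ cyc 13  [W]
hop 2: (0,1) @ cyc 16  [N]
hop 3: (0,2) @ cyc 19  [N]

path = [(1,0), (0,0), (0,1), (0,2)]
arrival = 19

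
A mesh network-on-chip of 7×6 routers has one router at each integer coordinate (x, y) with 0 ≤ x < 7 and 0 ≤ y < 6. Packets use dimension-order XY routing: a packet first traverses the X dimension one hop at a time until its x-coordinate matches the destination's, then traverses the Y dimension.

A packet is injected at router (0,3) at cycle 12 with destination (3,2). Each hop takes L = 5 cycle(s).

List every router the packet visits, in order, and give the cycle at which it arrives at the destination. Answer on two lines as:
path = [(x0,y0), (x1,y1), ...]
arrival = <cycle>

path = [(0,3), (1,3), (2,3), (3,3), (3,2)]
arrival = 32

t=12: at (0,3)
t=17: at (1,3) after E
t=22: at (2,3) after E
t=27: at (3,3) after E
t=32: at (3,2) after S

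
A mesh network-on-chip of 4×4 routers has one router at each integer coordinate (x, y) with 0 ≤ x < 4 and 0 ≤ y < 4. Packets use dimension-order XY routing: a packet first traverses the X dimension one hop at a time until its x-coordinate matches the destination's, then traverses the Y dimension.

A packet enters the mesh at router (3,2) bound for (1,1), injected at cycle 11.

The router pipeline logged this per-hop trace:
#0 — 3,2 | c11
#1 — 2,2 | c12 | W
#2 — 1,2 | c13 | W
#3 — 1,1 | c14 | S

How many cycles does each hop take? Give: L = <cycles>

L = 1

Δcyc across hop 0→1: 12 − 11 = 1.
One hop costs L cycles, so L = 1.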